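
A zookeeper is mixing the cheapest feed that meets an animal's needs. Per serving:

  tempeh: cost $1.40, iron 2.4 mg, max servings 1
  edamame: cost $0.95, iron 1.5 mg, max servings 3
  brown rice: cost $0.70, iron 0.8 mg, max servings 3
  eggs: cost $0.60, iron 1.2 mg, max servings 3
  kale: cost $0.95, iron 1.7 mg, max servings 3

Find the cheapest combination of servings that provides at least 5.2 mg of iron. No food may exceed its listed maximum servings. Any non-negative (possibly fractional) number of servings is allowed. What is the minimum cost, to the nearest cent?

$2.69

Cost per mg of iron: eggs $0.5000, kale $0.5588, tempeh $0.5833, edamame $0.6333, brown rice $0.8750.
Take 3 servings of eggs: +3.6 mg iron for $1.80 (total $1.80, still need 1.6 mg).
Take 0.9412 servings of kale: +1.6 mg iron for $0.89 (total $2.69, still need 0.0 mg).
Filling from the cheapest source first is optimal under one linear minimum: $2.69.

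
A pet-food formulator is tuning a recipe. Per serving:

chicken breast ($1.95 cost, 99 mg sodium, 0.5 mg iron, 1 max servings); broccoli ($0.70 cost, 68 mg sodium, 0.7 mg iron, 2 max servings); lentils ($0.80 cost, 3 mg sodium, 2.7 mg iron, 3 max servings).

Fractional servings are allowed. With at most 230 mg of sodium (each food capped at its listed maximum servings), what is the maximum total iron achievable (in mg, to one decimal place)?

Iron per mg sodium: lentils 0.9, broccoli 0.01029, chicken breast 0.005051.
Take 3 servings of lentils: uses 9 mg sodium, +8.1 mg iron (running total 8.1 mg).
Take 2 servings of broccoli: uses 136 mg sodium, +1.4 mg iron (running total 9.5 mg).
Take 0.8586 servings of chicken breast: uses 85 mg sodium, +0.4 mg iron (running total 9.9 mg).
Greedy by best ratio exhausts the sodium allowance optimally: 9.9 mg.

9.9 mg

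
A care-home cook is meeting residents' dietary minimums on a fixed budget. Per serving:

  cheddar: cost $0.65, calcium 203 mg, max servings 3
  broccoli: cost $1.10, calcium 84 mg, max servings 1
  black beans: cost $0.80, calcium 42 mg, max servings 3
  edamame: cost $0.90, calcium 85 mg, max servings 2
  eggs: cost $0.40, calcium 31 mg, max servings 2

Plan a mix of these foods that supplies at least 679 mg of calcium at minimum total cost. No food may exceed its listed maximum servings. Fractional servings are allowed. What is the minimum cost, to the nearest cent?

Cost per mg of calcium: cheddar $0.0032, edamame $0.0106, eggs $0.0129, broccoli $0.0131, black beans $0.0190.
Take 3 servings of cheddar: +609.0 mg calcium for $1.95 (total $1.95, still need 70.0 mg).
Take 0.8235 servings of edamame: +70.0 mg calcium for $0.74 (total $2.69, still need 0.0 mg).
Filling from the cheapest source first is optimal under one linear minimum: $2.69.

$2.69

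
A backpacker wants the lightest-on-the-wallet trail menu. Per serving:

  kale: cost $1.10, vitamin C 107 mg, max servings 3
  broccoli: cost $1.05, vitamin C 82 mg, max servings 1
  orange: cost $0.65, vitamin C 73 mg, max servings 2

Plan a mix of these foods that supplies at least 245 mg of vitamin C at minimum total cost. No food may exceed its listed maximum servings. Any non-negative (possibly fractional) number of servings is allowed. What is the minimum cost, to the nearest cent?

Cost per mg of vitamin C: orange $0.0089, kale $0.0103, broccoli $0.0128.
Take 2 servings of orange: +146.0 mg vitamin C for $1.30 (total $1.30, still need 99.0 mg).
Take 0.9252 servings of kale: +99.0 mg vitamin C for $1.02 (total $2.32, still need 0.0 mg).
Greedy by cheapest-per-mg is optimal for a single linear constraint, so the minimum cost is $2.32.

$2.32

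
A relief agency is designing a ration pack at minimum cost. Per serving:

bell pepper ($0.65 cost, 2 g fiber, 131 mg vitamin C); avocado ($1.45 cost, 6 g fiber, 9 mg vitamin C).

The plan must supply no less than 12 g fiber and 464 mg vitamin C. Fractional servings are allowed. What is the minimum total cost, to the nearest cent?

$3.48

A basic optimal solution has at most two foods positive. Try each food alone and each pair with both targets met exactly.
bell pepper only: max(12/2, 464/131) = 6 servings → $3.90.
avocado only: max(12/6, 464/9) = 51.56 servings → $74.76.
bell pepper + avocado with both tight: 3.484 servings and 0.8385 servings → $3.48.
So the least-cost plan costs $3.48.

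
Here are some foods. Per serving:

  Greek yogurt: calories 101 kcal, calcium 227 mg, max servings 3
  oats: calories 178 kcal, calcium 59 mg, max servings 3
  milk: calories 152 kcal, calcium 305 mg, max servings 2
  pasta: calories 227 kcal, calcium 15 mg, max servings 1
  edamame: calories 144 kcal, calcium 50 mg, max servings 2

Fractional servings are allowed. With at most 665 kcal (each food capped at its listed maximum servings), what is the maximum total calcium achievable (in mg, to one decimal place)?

Calcium per kcal: Greek yogurt 2.248, milk 2.007, edamame 0.3472, oats 0.3315, pasta 0.06608.
Take 3 servings of Greek yogurt: uses 303 kcal, +681.0 mg calcium (running total 681.0 mg).
Take 2 servings of milk: uses 304 kcal, +610.0 mg calcium (running total 1291.0 mg).
Take 0.4028 servings of edamame: uses 58 kcal, +20.1 mg calcium (running total 1311.1 mg).
Filling greedily by calcium-per-kcal is optimal for one linear limit, giving 1311.1 mg.

1311.1 mg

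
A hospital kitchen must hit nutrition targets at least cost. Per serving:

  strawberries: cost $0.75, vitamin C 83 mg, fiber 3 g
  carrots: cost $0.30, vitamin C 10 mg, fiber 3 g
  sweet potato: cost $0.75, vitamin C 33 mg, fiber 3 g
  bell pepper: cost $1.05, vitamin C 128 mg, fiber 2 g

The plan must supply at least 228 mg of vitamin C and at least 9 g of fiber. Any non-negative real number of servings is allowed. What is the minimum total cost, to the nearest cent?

A basic optimal solution has at most two foods positive. Try each food alone and each pair with both targets met exactly.
strawberries only: max(228/83, 9/3) = 3 servings → $2.25.
carrots only: max(228/10, 9/3) = 22.8 servings → $6.84.
sweet potato only: max(228/33, 9/3) = 6.909 servings → $5.18.
bell pepper only: max(228/128, 9/2) = 4.5 servings → $4.72.
strawberries + carrots with both tight: 2.712 servings and 0.2877 servings → $2.12.
strawberries + sweet potato with both tight: 2.58 servings and 0.42 servings → $2.25.
strawberries + bell pepper: intersection lies outside the first quadrant.
carrots + sweet potato: the both-tight solution has a negative serving — not a feasible corner.
carrots + bell pepper with both tight: 1.912 servings and 1.632 servings → $2.29.
sweet potato + bell pepper with both tight: 2.189 servings and 1.217 servings → $2.92.
Cheapest feasible corner: $2.12.

$2.12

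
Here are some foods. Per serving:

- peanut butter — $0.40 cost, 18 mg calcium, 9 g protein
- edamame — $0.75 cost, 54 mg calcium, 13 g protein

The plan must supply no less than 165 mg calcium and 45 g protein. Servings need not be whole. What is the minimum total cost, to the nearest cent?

Compare the cost at each extreme point of the feasible region.
peanut butter only: max(165/18, 45/9) = 9.167 servings → $3.67.
edamame only: max(165/54, 45/13) = 3.462 servings → $2.60.
peanut butter + edamame with both tight: 1.131 servings and 2.679 servings → $2.46.
Cheapest feasible corner: $2.46.

$2.46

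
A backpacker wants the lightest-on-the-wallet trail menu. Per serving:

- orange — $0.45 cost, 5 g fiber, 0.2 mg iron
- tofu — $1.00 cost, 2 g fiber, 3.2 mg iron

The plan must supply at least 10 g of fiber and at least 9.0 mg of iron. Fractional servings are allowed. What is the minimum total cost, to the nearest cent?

$3.16

orange only: max(10/5, 9.0/0.2) = 45 servings → $20.25.
tofu only: max(10/2, 9.0/3.2) = 5 servings → $5.00.
orange + tofu with both tight: 0.8974 servings and 2.756 servings → $3.16.
So the least-cost plan costs $3.16.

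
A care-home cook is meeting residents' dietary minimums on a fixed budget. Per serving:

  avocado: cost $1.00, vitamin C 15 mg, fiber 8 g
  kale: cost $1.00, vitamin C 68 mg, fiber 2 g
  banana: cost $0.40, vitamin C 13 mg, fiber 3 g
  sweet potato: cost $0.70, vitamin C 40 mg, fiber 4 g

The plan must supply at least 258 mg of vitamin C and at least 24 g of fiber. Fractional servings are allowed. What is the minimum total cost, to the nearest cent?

$4.44

avocado only: max(258/15, 24/8) = 17.2 servings → $17.20.
kale only: max(258/68, 24/2) = 12 servings → $12.00.
banana only: max(258/13, 24/3) = 19.85 servings → $7.94.
sweet potato only: max(258/40, 24/4) = 6.45 servings → $4.51.
avocado + kale with both tight: 2.171 servings and 3.315 servings → $5.49.
avocado + banana with both targets exact would need a negative amount; discard.
avocado + sweet potato: the both-tight solution has a negative serving — not a feasible corner.
kale + banana with both tight: 2.596 servings and 6.27 servings → $5.10.
kale + sweet potato with both tight: 0.375 servings and 5.812 servings → $4.44.
banana + sweet potato: the both-tight solution has a negative serving — not a feasible corner.
So the least-cost plan costs $4.44.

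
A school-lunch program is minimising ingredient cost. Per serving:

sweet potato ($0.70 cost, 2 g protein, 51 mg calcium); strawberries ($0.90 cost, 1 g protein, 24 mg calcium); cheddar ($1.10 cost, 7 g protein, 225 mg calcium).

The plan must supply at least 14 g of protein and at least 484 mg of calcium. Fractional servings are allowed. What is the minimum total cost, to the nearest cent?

$2.37

Minimising a linear cost over {protein ≥ 14, calcium ≥ 484, servings ≥ 0} — the optimum is at a vertex, using one or two foods.
sweet potato only: max(14/2, 484/51) = 9.49 servings → $6.64.
strawberries only: max(14/1, 484/24) = 20.17 servings → $18.15.
cheddar only: max(14/7, 484/225) = 2.151 servings → $2.37.
sweet potato + strawberries with both targets exact would need a negative amount; discard.
sweet potato + cheddar: intersection lies outside the first quadrant.
strawberries + cheddar with both targets exact would need a negative amount; discard.
So the least-cost plan costs $2.37.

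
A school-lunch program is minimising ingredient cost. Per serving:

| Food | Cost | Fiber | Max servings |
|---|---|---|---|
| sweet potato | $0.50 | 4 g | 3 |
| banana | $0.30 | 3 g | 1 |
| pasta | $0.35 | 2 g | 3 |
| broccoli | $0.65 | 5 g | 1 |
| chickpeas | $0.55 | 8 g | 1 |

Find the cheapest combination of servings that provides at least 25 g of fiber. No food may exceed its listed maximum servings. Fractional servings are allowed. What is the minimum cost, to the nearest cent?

$2.61

Cost per g of fiber: chickpeas $0.0688, banana $0.1000, sweet potato $0.1250, broccoli $0.1300, pasta $0.1750.
Take 1 serving of chickpeas: +8.0 g fiber for $0.55 (total $0.55, still need 17.0 g).
Take 1 serving of banana: +3.0 g fiber for $0.30 (total $0.85, still need 14.0 g).
Take 3 servings of sweet potato: +12.0 g fiber for $1.50 (total $2.35, still need 2.0 g).
Take 0.4 servings of broccoli: +2.0 g fiber for $0.26 (total $2.61, still need 0.0 g).
Filling from the cheapest source first is optimal under one linear minimum: $2.61.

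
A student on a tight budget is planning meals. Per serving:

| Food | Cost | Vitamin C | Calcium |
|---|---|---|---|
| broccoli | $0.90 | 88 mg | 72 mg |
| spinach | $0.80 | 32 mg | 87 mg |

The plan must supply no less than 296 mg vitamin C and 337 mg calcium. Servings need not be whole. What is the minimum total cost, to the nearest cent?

At the optimum either one food covers both requirements or two foods hit both targets exactly; no other combination can be cheaper.
broccoli only: max(296/88, 337/72) = 4.681 servings → $4.21.
spinach only: max(296/32, 337/87) = 9.25 servings → $7.40.
broccoli + spinach with both tight: 2.797 servings and 1.559 servings → $3.76.
The minimum over all feasible corners is $3.76.

$3.76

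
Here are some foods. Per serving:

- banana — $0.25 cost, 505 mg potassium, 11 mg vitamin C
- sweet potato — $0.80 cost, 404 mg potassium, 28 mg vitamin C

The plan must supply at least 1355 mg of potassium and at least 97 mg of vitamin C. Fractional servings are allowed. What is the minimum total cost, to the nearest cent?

Two binding constraints pin down two serving amounts, so the optimal mix uses at most two foods. The candidates are each food alone (scaled to the tighter of potassium/vitamin C) and each pair with both constraints tight.
banana only: max(1355/505, 97/11) = 8.818 servings → $2.20.
sweet potato only: max(1355/404, 97/28) = 3.464 servings → $2.77.
banana + sweet potato with both targets exact would need a negative amount; discard.
So the least-cost plan costs $2.20.

$2.20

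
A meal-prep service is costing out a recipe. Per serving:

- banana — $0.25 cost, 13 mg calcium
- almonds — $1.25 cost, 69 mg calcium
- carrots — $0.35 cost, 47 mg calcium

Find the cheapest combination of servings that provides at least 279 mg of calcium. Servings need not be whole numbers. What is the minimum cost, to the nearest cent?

$2.08

Cost per mg of calcium: carrots $0.0074, almonds $0.0181, banana $0.0192.
With no serving limits, use only carrots: 279 mg / 47 mg = 5.936 servings × $0.35 = $2.08.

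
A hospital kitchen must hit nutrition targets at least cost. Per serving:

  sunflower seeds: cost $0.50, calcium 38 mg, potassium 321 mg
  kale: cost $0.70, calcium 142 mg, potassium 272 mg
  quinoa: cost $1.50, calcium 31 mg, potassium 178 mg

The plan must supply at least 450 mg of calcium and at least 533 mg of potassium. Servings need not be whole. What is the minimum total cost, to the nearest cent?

$2.22

Minimising a linear cost over {calcium ≥ 450, potassium ≥ 533, servings ≥ 0} — the optimum is at a vertex, using one or two foods.
sunflower seeds only: max(450/38, 533/321) = 11.84 servings → $5.92.
kale only: max(450/142, 533/272) = 3.169 servings → $2.22.
quinoa only: max(450/31, 533/178) = 14.52 servings → $21.77.
sunflower seeds + kale with both targets exact would need a negative amount; discard.
sunflower seeds + quinoa with both targets exact would need a negative amount; discard.
kale + quinoa: the both-tight solution has a negative serving — not a feasible corner.
So the least-cost plan costs $2.22.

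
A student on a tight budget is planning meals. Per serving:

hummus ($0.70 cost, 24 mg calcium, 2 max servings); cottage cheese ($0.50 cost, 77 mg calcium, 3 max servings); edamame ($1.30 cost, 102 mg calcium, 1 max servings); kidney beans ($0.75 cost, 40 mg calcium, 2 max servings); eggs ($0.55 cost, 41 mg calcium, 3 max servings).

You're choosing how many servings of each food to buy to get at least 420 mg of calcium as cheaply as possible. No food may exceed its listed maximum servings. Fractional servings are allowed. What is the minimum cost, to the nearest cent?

Cost per mg of calcium: cottage cheese $0.0065, edamame $0.0127, eggs $0.0134, kidney beans $0.0187, hummus $0.0292.
Take 3 servings of cottage cheese: +231.0 mg calcium for $1.50 (total $1.50, still need 189.0 mg).
Take 1 serving of edamame: +102.0 mg calcium for $1.30 (total $2.80, still need 87.0 mg).
Take 2.122 servings of eggs: +87.0 mg calcium for $1.17 (total $3.97, still need 0.0 mg).
Greedy by cheapest-per-mg is optimal for a single linear constraint, so the minimum cost is $3.97.

$3.97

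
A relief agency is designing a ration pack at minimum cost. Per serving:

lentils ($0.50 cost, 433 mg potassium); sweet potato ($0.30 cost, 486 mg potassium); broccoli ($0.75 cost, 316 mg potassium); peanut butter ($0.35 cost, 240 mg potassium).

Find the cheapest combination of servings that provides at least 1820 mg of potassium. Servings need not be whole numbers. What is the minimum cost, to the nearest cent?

$1.12

Cost per mg of potassium: sweet potato $0.0006, lentils $0.0012, peanut butter $0.0015, broccoli $0.0024.
With no serving limits, use only sweet potato: 1820 mg / 486 mg = 3.745 servings × $0.30 = $1.12.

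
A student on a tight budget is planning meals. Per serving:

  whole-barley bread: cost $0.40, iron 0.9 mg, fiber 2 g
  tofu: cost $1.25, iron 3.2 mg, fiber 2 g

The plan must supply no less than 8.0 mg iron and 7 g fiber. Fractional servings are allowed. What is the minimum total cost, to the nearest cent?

$3.19

With two linear requirements the optimum uses one or two foods; enumerate the corners.
whole-barley bread only: max(8.0/0.9, 7/2) = 8.889 servings → $3.56.
tofu only: max(8.0/3.2, 7/2) = 3.5 servings → $4.38.
whole-barley bread + tofu with both tight: 1.391 servings and 2.109 servings → $3.19.
So the least-cost plan costs $3.19.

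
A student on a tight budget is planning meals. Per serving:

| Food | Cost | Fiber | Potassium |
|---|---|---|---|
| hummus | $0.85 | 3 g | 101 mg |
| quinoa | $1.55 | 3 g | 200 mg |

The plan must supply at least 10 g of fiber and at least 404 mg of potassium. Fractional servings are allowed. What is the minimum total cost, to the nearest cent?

$3.31

Minimising a linear cost over {fiber ≥ 10, potassium ≥ 404, servings ≥ 0} — the optimum is at a vertex, using one or two foods.
hummus only: max(10/3, 404/101) = 4 servings → $3.40.
quinoa only: max(10/3, 404/200) = 3.333 servings → $5.17.
hummus + quinoa with both tight: 2.653 servings and 0.6801 servings → $3.31.
Cheapest feasible corner: $3.31.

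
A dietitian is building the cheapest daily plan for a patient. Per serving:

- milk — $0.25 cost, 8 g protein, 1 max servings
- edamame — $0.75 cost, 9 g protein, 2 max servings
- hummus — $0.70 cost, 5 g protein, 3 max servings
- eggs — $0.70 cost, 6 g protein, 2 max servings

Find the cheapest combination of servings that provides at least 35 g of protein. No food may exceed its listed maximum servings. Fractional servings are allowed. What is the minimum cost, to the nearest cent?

$2.80

Cost per g of protein: milk $0.0312, edamame $0.0833, eggs $0.1167, hummus $0.1400.
Take 1 serving of milk: +8.0 g protein for $0.25 (total $0.25, still need 27.0 g).
Take 2 servings of edamame: +18.0 g protein for $1.50 (total $1.75, still need 9.0 g).
Take 1.5 servings of eggs: +9.0 g protein for $1.05 (total $2.80, still need 0.0 g).
Greedy by cheapest-per-g is optimal for a single linear constraint, so the minimum cost is $2.80.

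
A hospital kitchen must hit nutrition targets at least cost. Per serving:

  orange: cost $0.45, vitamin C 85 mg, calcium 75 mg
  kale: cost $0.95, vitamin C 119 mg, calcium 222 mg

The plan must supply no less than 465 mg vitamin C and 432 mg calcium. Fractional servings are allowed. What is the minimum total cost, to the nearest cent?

With two linear requirements the optimum uses one or two foods; enumerate the corners.
orange only: max(465/85, 432/75) = 5.76 servings → $2.59.
kale only: max(465/119, 432/222) = 3.908 servings → $3.71.
orange + kale with both tight: 5.211 servings and 0.1855 servings → $2.52.
The minimum over all feasible corners is $2.52.

$2.52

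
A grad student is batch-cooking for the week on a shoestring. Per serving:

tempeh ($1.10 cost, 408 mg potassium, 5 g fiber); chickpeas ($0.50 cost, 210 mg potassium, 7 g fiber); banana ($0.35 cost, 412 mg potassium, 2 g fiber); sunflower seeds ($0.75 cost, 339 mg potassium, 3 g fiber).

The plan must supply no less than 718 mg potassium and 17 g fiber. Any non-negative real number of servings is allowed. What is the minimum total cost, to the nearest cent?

This is a tiny linear program; its minimum lies at a vertex of the feasible set. List the vertices and price them.
tempeh only: max(718/408, 17/5) = 3.4 servings → $3.74.
chickpeas only: max(718/210, 17/7) = 3.419 servings → $1.71.
banana only: max(718/412, 17/2) = 8.5 servings → $2.98.
sunflower seeds only: max(718/339, 17/3) = 5.667 servings → $4.25.
tempeh + chickpeas with both tight: 0.8062 servings and 1.853 servings → $1.81.
tempeh + banana with both targets exact would need a negative amount; discard.
tempeh + sunflower seeds: intersection lies outside the first quadrant.
chickpeas + banana with both tight: 2.26 servings and 0.5909 servings → $1.34.
chickpeas + sunflower seeds with both tight: 2.071 servings and 0.8353 servings → $1.66.
banana + sunflower seeds: the both-tight solution has a negative serving — not a feasible corner.
Cheapest feasible corner: $1.34.

$1.34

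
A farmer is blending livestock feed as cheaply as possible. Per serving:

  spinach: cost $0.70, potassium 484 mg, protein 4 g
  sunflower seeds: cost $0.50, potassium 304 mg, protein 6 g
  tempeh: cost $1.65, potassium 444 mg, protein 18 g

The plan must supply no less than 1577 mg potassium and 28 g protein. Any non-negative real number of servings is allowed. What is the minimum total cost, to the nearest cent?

$2.54

spinach only: max(1577/484, 28/4) = 7 servings → $4.90.
sunflower seeds only: max(1577/304, 28/6) = 5.188 servings → $2.59.
tempeh only: max(1577/444, 28/18) = 3.552 servings → $5.86.
spinach + sunflower seeds with both tight: 0.5628 servings and 4.291 servings → $2.54.
spinach + tempeh with both tight: 2.3 servings and 1.044 servings → $3.33.
sunflower seeds + tempeh with both targets exact would need a negative amount; discard.
Cheapest feasible corner: $2.54.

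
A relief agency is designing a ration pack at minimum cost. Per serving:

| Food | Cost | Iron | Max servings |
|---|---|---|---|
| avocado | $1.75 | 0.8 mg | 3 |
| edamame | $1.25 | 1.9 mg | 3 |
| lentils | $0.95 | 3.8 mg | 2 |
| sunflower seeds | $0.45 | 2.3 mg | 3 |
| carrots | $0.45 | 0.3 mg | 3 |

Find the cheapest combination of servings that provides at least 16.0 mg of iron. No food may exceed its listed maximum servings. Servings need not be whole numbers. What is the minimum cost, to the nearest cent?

Cost per mg of iron: sunflower seeds $0.1957, lentils $0.2500, edamame $0.6579, carrots $1.5000, avocado $2.1875.
Take 3 servings of sunflower seeds: +6.9 mg iron for $1.35 (total $1.35, still need 9.1 mg).
Take 2 servings of lentils: +7.6 mg iron for $1.90 (total $3.25, still need 1.5 mg).
Take 0.7895 servings of edamame: +1.5 mg iron for $0.99 (total $4.24, still need 0.0 mg).
Filling from the cheapest source first is optimal under one linear minimum: $4.24.

$4.24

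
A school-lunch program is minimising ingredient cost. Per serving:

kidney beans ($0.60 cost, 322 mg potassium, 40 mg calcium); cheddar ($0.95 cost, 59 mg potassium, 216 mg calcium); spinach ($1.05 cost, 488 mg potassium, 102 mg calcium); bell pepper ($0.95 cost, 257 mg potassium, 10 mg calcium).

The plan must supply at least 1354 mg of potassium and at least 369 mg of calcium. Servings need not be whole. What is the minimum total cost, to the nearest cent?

An LP optimum is at a vertex; with two nutrient constraints at most two foods are used. Check each candidate.
kidney beans only: max(1354/322, 369/40) = 9.225 servings → $5.54.
cheddar only: max(1354/59, 369/216) = 22.95 servings → $21.80.
spinach only: max(1354/488, 369/102) = 3.618 servings → $3.80.
bell pepper only: max(1354/257, 369/10) = 36.9 servings → $35.05.
kidney beans + cheddar with both tight: 4.029 servings and 0.9623 servings → $3.33.
kidney beans + spinach: intersection lies outside the first quadrant.
kidney beans + bell pepper with both targets exact would need a negative amount; discard.
cheddar + spinach with both tight: 0.4222 servings and 2.724 servings → $3.26.
cheddar + bell pepper with both tight: 1.48 servings and 4.929 servings → $6.09.
spinach + bell pepper: the both-tight solution has a negative serving — not a feasible corner.
The minimum over all feasible corners is $3.26.

$3.26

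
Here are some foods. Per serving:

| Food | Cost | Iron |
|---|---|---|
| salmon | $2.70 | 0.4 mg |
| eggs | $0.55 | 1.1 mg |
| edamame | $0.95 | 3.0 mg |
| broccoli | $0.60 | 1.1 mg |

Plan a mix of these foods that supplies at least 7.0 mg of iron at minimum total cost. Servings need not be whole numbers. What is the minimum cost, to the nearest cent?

$2.22

Cost per mg of iron: edamame $0.3167, eggs $0.5000, broccoli $0.5455, salmon $6.7500.
With no serving limits, use only edamame: 7.0 mg / 3.0 mg = 2.333 servings × $0.95 = $2.22.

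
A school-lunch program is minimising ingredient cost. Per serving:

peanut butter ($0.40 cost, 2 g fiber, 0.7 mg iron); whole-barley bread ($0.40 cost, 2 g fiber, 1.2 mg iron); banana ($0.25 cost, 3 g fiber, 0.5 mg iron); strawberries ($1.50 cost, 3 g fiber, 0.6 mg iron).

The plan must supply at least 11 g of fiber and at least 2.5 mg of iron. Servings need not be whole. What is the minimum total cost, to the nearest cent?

This is a tiny linear program; its minimum lies at a vertex of the feasible set. List the vertices and price them.
peanut butter only: max(11/2, 2.5/0.7) = 5.5 servings → $2.20.
whole-barley bread only: max(11/2, 2.5/1.2) = 5.5 servings → $2.20.
banana only: max(11/3, 2.5/0.5) = 5 servings → $1.25.
strawberries only: max(11/3, 2.5/0.6) = 4.167 servings → $6.25.
peanut butter + whole-barley bread with both targets exact would need a negative amount; discard.
peanut butter + banana with both tight: 1.818 servings and 2.455 servings → $1.34.
peanut butter + strawberries with both tight: 1 serving and 3 servings → $4.90.
whole-barley bread + banana with both tight: 0.7692 servings and 3.154 servings → $1.10.
whole-barley bread + strawberries with both tight: 0.375 servings and 3.417 servings → $5.28.
banana + strawberries: the both-tight solution has a negative serving — not a feasible corner.
So the least-cost plan costs $1.10.

$1.10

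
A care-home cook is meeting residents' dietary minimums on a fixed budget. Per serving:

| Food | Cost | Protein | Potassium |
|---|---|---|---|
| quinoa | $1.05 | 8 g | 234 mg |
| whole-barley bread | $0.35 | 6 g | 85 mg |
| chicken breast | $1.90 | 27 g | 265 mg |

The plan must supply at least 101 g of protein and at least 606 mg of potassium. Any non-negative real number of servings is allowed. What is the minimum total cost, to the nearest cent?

$5.89

Compare the cost at each extreme point of the feasible region.
quinoa only: max(101/8, 606/234) = 12.62 servings → $13.26.
whole-barley bread only: max(101/6, 606/85) = 16.83 servings → $5.89.
chicken breast only: max(101/27, 606/265) = 3.741 servings → $7.11.
quinoa + whole-barley bread: the both-tight solution has a negative serving — not a feasible corner.
quinoa + chicken breast with both targets exact would need a negative amount; discard.
whole-barley bread + chicken breast with both targets exact would need a negative amount; discard.
Cheapest feasible corner: $5.89.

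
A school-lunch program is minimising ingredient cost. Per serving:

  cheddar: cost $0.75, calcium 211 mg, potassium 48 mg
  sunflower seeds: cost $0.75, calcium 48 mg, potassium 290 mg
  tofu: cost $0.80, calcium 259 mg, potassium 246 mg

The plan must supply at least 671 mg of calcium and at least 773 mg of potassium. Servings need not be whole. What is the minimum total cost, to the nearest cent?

Minimising a linear cost over {calcium ≥ 671, potassium ≥ 773, servings ≥ 0} — the optimum is at a vertex, using one or two foods.
cheddar only: max(671/211, 773/48) = 16.1 servings → $12.08.
sunflower seeds only: max(671/48, 773/290) = 13.98 servings → $10.48.
tofu only: max(671/259, 773/246) = 3.142 servings → $2.51.
cheddar + sunflower seeds with both tight: 2.674 servings and 2.223 servings → $3.67.
cheddar + tofu: intersection lies outside the first quadrant.
sunflower seeds + tofu with both tight: 0.5551 servings and 2.488 servings → $2.41.
So the least-cost plan costs $2.41.

$2.41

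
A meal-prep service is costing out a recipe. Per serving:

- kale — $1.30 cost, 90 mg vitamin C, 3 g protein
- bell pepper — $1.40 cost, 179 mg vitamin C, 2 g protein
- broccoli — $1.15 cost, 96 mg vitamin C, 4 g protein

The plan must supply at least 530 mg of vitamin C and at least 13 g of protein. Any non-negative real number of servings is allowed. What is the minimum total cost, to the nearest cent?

An LP optimum is at a vertex; with two nutrient constraints at most two foods are used. Check each candidate.
kale only: max(530/90, 13/3) = 5.889 servings → $7.66.
bell pepper only: max(530/179, 13/2) = 6.5 servings → $9.10.
broccoli only: max(530/96, 13/4) = 5.521 servings → $6.35.
kale + bell pepper with both tight: 3.549 servings and 1.176 servings → $6.26.
kale + broccoli with both targets exact would need a negative amount; discard.
bell pepper + broccoli with both tight: 1.664 servings and 2.418 servings → $5.11.
So the least-cost plan costs $5.11.

$5.11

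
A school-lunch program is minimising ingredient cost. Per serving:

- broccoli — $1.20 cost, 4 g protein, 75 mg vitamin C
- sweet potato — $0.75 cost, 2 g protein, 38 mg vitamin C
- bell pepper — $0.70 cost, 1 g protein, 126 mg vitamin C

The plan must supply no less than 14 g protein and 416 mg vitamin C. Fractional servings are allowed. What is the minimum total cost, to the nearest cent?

With two linear requirements the optimum uses one or two foods; enumerate the corners.
broccoli only: max(14/4, 416/75) = 5.547 servings → $6.66.
sweet potato only: max(14/2, 416/38) = 10.95 servings → $8.21.
bell pepper only: max(14/1, 416/126) = 14 servings → $9.80.
broccoli + sweet potato: intersection lies outside the first quadrant.
broccoli + bell pepper with both tight: 3.142 servings and 1.431 servings → $4.77.
sweet potato + bell pepper with both tight: 6.299 servings and 1.402 servings → $5.71.
Cheapest feasible corner: $4.77.

$4.77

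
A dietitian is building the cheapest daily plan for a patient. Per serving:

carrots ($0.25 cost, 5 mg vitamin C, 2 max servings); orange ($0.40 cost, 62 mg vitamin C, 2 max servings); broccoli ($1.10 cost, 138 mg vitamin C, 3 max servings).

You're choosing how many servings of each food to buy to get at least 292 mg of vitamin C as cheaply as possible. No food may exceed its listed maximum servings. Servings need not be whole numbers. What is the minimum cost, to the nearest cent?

$2.14

Cost per mg of vitamin C: orange $0.0065, broccoli $0.0080, carrots $0.0500.
Take 2 servings of orange: +124.0 mg vitamin C for $0.80 (total $0.80, still need 168.0 mg).
Take 1.217 servings of broccoli: +168.0 mg vitamin C for $1.34 (total $2.14, still need 0.0 mg).
Greedy by cheapest-per-mg is optimal for a single linear constraint, so the minimum cost is $2.14.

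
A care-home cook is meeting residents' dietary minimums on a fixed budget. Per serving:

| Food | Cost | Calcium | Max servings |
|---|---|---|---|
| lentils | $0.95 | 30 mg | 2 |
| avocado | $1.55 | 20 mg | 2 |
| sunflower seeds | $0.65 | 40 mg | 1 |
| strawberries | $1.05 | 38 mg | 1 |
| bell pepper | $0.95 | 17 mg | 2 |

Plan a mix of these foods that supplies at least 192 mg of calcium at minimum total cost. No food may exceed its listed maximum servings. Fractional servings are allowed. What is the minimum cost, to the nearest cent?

Cost per mg of calcium: sunflower seeds $0.0163, strawberries $0.0276, lentils $0.0317, bell pepper $0.0559, avocado $0.0775.
Take 1 serving of sunflower seeds: +40.0 mg calcium for $0.65 (total $0.65, still need 152.0 mg).
Take 1 serving of strawberries: +38.0 mg calcium for $1.05 (total $1.70, still need 114.0 mg).
Take 2 servings of lentils: +60.0 mg calcium for $1.90 (total $3.60, still need 54.0 mg).
Take 2 servings of bell pepper: +34.0 mg calcium for $1.90 (total $5.50, still need 20.0 mg).
Take 1 serving of avocado: +20.0 mg calcium for $1.55 (total $7.05, still need 0.0 mg).
Greedy by cheapest-per-mg is optimal for a single linear constraint, so the minimum cost is $7.05.

$7.05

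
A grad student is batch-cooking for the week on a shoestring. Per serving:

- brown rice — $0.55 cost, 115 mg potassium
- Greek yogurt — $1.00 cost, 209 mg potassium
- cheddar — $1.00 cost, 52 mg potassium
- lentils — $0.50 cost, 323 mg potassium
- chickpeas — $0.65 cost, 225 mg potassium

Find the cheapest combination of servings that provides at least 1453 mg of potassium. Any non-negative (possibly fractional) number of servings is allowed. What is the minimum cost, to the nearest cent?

$2.25

Cost per mg of potassium: lentils $0.0015, chickpeas $0.0029, brown rice $0.0048, Greek yogurt $0.0048, cheddar $0.0192.
With no serving limits, use only lentils: 1453 mg / 323 mg = 4.498 servings × $0.50 = $2.25.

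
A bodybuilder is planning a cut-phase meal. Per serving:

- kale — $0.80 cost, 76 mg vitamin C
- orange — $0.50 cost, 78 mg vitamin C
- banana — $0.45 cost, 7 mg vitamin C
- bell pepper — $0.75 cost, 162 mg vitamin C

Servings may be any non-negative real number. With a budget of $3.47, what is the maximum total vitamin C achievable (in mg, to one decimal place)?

Vitamin C per dollar: bell pepper 216, orange 156, kale 95, banana 15.56.
With no serving limits, spend the whole cost allowance on bell pepper: $3.47 / $0.75 × 162 mg = 749.5 mg.

749.5 mg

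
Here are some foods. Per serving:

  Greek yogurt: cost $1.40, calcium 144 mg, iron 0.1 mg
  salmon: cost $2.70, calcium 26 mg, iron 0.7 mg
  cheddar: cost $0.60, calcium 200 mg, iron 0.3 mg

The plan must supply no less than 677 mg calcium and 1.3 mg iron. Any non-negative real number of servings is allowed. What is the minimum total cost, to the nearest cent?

$2.60

At the optimum either one food covers both requirements or two foods hit both targets exactly; no other combination can be cheaper.
Greek yogurt only: max(677/144, 1.3/0.1) = 13 servings → $18.20.
salmon only: max(677/26, 1.3/0.7) = 26.04 servings → $70.30.
cheddar only: max(677/200, 1.3/0.3) = 4.333 servings → $2.60.
Greek yogurt + salmon with both tight: 4.482 servings and 1.217 servings → $9.56.
Greek yogurt + cheddar: intersection lies outside the first quadrant.
salmon + cheddar with both tight: 0.4304 servings and 3.329 servings → $3.16.
Cheapest feasible corner: $2.60.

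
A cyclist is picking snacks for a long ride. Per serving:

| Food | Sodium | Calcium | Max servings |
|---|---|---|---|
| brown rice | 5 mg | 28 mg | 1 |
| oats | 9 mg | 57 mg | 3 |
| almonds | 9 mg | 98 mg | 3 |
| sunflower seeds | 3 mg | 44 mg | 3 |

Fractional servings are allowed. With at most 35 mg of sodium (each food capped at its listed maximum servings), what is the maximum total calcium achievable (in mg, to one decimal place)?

415.1 mg

Calcium per mg sodium: sunflower seeds 14.67, almonds 10.89, oats 6.333, brown rice 5.6.
Take 3 servings of sunflower seeds: uses 9 mg sodium, +132.0 mg calcium (running total 132.0 mg).
Take 2.889 servings of almonds: uses 26 mg sodium, +283.1 mg calcium (running total 415.1 mg).
Greedy by best ratio exhausts the sodium allowance optimally: 415.1 mg.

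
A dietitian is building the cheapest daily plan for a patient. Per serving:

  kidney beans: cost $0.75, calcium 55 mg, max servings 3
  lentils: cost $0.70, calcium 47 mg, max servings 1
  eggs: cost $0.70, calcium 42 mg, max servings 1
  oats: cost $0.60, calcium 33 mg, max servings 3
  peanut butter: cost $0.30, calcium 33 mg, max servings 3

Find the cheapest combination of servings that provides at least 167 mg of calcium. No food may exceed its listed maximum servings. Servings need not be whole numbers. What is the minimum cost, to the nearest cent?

Cost per mg of calcium: peanut butter $0.0091, kidney beans $0.0136, lentils $0.0149, eggs $0.0167, oats $0.0182.
Take 3 servings of peanut butter: +99.0 mg calcium for $0.90 (total $0.90, still need 68.0 mg).
Take 1.236 servings of kidney beans: +68.0 mg calcium for $0.93 (total $1.83, still need 0.0 mg).
Filling from the cheapest source first is optimal under one linear minimum: $1.83.

$1.83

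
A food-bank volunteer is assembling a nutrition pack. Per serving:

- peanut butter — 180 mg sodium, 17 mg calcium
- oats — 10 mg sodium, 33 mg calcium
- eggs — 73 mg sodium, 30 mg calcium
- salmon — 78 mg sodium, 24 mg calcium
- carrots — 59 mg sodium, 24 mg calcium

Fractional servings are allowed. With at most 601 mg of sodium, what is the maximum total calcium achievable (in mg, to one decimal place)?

Calcium per mg sodium: oats 3.3, eggs 0.411, carrots 0.4068, salmon 0.3077, peanut butter 0.09444.
With no serving limits, spend the whole sodium allowance on oats: 601 mg / 10 mg × 33 mg = 1983.3 mg.

1983.3 mg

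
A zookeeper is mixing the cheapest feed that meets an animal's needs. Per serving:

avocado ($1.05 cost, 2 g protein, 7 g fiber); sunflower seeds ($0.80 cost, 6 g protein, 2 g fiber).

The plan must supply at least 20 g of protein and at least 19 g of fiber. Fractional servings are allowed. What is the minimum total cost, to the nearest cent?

For a min-cost LP with two ≥-constraints, a basic feasible solution has at most two positive variables.
avocado only: max(20/2, 19/7) = 10 servings → $10.50.
sunflower seeds only: max(20/6, 19/2) = 9.5 servings → $7.60.
avocado + sunflower seeds with both tight: 1.947 servings and 2.684 servings → $4.19.
So the least-cost plan costs $4.19.

$4.19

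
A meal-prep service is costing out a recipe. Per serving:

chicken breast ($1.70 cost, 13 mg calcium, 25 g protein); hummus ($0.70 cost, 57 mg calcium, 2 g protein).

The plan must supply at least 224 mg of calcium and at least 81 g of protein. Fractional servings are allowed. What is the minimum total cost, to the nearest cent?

$7.34

A basic optimal solution has at most two foods positive. Try each food alone and each pair with both targets met exactly.
chicken breast only: max(224/13, 81/25) = 17.23 servings → $29.29.
hummus only: max(224/57, 81/2) = 40.5 servings → $28.35.
chicken breast + hummus with both tight: 2.98 servings and 3.25 servings → $7.34.
The minimum over all feasible corners is $7.34.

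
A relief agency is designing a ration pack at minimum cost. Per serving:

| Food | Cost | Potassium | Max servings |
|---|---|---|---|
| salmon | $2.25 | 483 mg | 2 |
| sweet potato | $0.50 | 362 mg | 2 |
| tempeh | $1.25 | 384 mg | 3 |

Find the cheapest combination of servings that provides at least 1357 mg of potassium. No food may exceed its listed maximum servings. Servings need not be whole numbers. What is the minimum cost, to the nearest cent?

Cost per mg of potassium: sweet potato $0.0014, tempeh $0.0033, salmon $0.0047.
Take 2 servings of sweet potato: +724.0 mg potassium for $1.00 (total $1.00, still need 633.0 mg).
Take 1.648 servings of tempeh: +633.0 mg potassium for $2.06 (total $3.06, still need 0.0 mg).
Filling from the cheapest source first is optimal under one linear minimum: $3.06.

$3.06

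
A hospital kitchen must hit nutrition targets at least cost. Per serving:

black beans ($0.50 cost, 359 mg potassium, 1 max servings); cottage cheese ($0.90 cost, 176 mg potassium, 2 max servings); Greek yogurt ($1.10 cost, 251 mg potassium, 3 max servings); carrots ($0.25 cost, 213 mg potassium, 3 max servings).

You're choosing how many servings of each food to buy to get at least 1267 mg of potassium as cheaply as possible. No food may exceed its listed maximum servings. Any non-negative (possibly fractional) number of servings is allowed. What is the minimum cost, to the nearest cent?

Cost per mg of potassium: carrots $0.0012, black beans $0.0014, Greek yogurt $0.0044, cottage cheese $0.0051.
Take 3 servings of carrots: +639.0 mg potassium for $0.75 (total $0.75, still need 628.0 mg).
Take 1 serving of black beans: +359.0 mg potassium for $0.50 (total $1.25, still need 269.0 mg).
Take 1.072 servings of Greek yogurt: +269.0 mg potassium for $1.18 (total $2.43, still need 0.0 mg).
Greedy by cheapest-per-mg is optimal for a single linear constraint, so the minimum cost is $2.43.

$2.43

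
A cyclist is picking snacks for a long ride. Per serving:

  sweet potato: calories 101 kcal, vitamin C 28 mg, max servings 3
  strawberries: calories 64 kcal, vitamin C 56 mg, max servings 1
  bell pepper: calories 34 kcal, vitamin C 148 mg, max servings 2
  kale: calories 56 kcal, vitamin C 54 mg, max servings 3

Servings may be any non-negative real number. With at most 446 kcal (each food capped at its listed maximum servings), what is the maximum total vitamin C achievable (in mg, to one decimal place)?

554.5 mg

Vitamin C per kcal: bell pepper 4.353, kale 0.9643, strawberries 0.875, sweet potato 0.2772.
Take 2 servings of bell pepper: uses 68 kcal, +296.0 mg vitamin C (running total 296.0 mg).
Take 3 servings of kale: uses 168 kcal, +162.0 mg vitamin C (running total 458.0 mg).
Take 1 serving of strawberries: uses 64 kcal, +56.0 mg vitamin C (running total 514.0 mg).
Take 1.446 servings of sweet potato: uses 146 kcal, +40.5 mg vitamin C (running total 554.5 mg).
Filling greedily by vitamin C-per-kcal is optimal for one linear limit, giving 554.5 mg.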